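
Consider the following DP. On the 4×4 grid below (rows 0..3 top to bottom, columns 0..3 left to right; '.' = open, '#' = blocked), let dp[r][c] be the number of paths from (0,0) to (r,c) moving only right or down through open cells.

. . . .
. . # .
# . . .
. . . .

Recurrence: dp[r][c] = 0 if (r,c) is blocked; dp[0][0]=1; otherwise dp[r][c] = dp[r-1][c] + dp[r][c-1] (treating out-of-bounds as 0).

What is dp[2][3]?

3

r\c   0   1   2   3
  0   1   1   1   1
  1   1   2   0   1
  2   0   2   2   3
  3   0   2   4   7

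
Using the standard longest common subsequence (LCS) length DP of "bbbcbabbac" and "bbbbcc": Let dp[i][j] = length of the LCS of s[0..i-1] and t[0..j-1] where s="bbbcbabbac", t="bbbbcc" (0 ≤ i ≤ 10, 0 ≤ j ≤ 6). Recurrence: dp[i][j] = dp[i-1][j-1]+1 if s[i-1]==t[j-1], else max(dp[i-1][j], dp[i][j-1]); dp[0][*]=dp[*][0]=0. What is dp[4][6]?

4

   ''  b  b  b  b  c  c
''  0  0  0  0  0  0  0
 b  0  1  1  1  1  1  1
 b  0  1  2  2  2  2  2
 b  0  1  2  3  3  3  3
 c  0  1  2  3  3  4  4
 b  0  1  2  3  4  4  4
 a  0  1  2  3  4  4  4
 b  0  1  2  3  4  4  4
 b  0  1  2  3  4  4  4
 a  0  1  2  3  4  4  4
 c  0  1  2  3  4  5  5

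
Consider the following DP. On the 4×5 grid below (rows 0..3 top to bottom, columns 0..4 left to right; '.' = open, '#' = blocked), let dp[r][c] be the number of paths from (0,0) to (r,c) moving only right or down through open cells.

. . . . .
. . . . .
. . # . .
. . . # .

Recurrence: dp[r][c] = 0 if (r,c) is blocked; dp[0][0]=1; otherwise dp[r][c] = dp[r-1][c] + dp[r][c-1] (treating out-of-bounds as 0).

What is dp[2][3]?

r\c   0   1   2   3   4
  0   1   1   1   1   1
  1   1   2   3   4   5
  2   1   3   0   4   9
  3   1   4   4   0   9

4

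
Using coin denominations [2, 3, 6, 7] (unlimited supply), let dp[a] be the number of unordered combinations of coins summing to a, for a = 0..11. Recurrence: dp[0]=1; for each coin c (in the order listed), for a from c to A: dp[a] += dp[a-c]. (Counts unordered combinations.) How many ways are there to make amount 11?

after  coin     0     1     2     3     4     5     6     7     8     9    10    11
          2     1     0     1     0     1     0     1     0     1     0     1     0
          3     1     0     1     1     1     1     2     1     2     2     2     2
          6     1     0     1     1     1     1     3     1     3     3     3     3
          7     1     0     1     1     1     1     3     2     3     4     4     4

4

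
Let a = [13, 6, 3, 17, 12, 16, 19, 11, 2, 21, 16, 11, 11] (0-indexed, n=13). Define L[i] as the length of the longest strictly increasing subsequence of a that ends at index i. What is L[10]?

3

   i    0    1    2    3    4    5    6    7    8    9   10   11   12
a[i]   13    6    3   17   12   16   19   11    2   21   16   11   11
L[i]    1    1    1    2    2    3    4    2    1    5    3    2    2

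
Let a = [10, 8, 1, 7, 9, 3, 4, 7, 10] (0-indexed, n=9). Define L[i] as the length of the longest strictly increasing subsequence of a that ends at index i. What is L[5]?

   i    0    1    2    3    4    5    6    7    8
a[i]   10    8    1    7    9    3    4    7   10
L[i]    1    1    1    2    3    2    3    4    5

2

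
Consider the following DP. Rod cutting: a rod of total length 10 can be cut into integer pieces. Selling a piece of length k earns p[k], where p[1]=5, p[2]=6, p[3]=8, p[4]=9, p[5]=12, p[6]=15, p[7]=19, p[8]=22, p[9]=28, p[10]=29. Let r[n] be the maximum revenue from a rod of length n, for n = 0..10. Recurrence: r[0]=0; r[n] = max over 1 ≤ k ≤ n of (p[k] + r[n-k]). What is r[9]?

45

   n    0    1    2    3    4    5    6    7    8    9   10
r[n]    0    5   10   15   20   25   30   35   40   45   50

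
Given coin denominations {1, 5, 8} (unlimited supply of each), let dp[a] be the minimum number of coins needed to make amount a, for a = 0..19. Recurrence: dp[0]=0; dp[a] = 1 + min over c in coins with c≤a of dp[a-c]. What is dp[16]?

 a  0  1  2  3  4  5  6  7  8  9 10 11 12 13 14 15 16 17 18 19
dp  0  1  2  3  4  1  2  3  1  2  2  3  4  2  3  3  2  3  3  4

2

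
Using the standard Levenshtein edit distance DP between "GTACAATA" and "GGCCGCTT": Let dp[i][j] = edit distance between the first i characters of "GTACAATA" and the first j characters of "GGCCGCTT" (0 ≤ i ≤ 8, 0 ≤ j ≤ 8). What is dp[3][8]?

6

   ''  G  G  C  C  G  C  T  T
''  0  1  2  3  4  5  6  7  8
 G  1  0  1  2  3  4  5  6  7
 T  2  1  1  2  3  4  5  5  6
 A  3  2  2  2  3  4  5  6  6
 C  4  3  3  2  2  3  4  5  6
 A  5  4  4  3  3  3  4  5  6
 A  6  5  5  4  4  4  4  5  6
 T  7  6  6  5  5  5  5  4  5
 A  8  7  7  6  6  6  6  5  5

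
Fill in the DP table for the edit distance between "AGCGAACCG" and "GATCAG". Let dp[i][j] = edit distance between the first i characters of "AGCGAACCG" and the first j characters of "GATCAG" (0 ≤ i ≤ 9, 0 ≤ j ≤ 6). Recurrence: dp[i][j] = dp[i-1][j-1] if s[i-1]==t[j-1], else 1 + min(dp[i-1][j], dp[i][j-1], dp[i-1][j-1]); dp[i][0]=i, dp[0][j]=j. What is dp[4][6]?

3

   ''  G  A  T  C  A  G
''  0  1  2  3  4  5  6
 A  1  1  1  2  3  4  5
 G  2  1  2  2  3  4  4
 C  3  2  2  3  2  3  4
 G  4  3  3  3  3  3  3
 A  5  4  3  4  4  3  4
 A  6  5  4  4  5  4  4
 C  7  6  5  5  4  5  5
 C  8  7  6  6  5  5  6
 G  9  8  7  7  6  6  5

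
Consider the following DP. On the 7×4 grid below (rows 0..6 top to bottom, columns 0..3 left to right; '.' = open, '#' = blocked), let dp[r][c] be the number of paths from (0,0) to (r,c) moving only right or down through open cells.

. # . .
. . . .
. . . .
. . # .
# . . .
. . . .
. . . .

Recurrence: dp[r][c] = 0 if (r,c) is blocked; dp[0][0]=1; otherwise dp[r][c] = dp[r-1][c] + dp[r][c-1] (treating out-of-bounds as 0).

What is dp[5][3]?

13

r\c   0   1   2   3
  0   1   0   0   0
  1   1   1   1   1
  2   1   2   3   4
  3   1   3   0   4
  4   0   3   3   7
  5   0   3   6  13
  6   0   3   9  22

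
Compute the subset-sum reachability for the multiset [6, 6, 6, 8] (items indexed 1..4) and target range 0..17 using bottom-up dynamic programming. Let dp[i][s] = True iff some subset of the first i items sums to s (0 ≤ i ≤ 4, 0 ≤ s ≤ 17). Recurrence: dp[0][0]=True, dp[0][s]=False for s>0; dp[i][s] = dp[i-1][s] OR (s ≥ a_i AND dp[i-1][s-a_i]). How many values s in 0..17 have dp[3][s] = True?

i\s   0   1   2   3   4   5   6   7   8   9  10  11  12  13  14  15  16  17
  0   T   F   F   F   F   F   F   F   F   F   F   F   F   F   F   F   F   F
  1   T   F   F   F   F   F   T   F   F   F   F   F   F   F   F   F   F   F
  2   T   F   F   F   F   F   T   F   F   F   F   F   T   F   F   F   F   F
  3   T   F   F   F   F   F   T   F   F   F   F   F   T   F   F   F   F   F
  4   T   F   F   F   F   F   T   F   T   F   F   F   T   F   T   F   F   F

3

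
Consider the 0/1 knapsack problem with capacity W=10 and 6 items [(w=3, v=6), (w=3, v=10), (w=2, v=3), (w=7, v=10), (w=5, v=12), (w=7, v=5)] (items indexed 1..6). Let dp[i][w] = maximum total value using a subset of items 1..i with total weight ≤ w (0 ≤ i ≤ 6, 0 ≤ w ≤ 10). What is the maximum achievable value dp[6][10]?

25

i\w   0   1   2   3   4   5   6   7   8   9  10
  0   0   0   0   0   0   0   0   0   0   0   0
  1   0   0   0   6   6   6   6   6   6   6   6
  2   0   0   0  10  10  10  16  16  16  16  16
  3   0   0   3  10  10  13  16  16  19  19  19
  4   0   0   3  10  10  13  16  16  19  19  20
  5   0   0   3  10  10  13  16  16  22  22  25
  6   0   0   3  10  10  13  16  16  22  22  25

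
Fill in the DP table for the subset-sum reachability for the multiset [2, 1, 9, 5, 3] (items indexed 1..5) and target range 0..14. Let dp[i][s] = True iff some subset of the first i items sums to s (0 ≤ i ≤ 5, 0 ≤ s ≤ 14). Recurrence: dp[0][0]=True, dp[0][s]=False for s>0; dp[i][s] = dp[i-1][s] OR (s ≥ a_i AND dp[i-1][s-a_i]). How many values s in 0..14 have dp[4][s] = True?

i\s   0   1   2   3   4   5   6   7   8   9  10  11  12  13  14
  0   T   F   F   F   F   F   F   F   F   F   F   F   F   F   F
  1   T   F   T   F   F   F   F   F   F   F   F   F   F   F   F
  2   T   T   T   T   F   F   F   F   F   F   F   F   F   F   F
  3   T   T   T   T   F   F   F   F   F   T   T   T   T   F   F
  4   T   T   T   T   F   T   T   T   T   T   T   T   T   F   T
  5   T   T   T   T   T   T   T   T   T   T   T   T   T   T   T

13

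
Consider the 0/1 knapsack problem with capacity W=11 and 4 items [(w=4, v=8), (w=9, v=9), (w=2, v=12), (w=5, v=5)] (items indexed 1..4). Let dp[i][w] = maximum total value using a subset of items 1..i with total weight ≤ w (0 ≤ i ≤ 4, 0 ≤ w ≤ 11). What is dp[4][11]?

i\w   0   1   2   3   4   5   6   7   8   9  10  11
  0   0   0   0   0   0   0   0   0   0   0   0   0
  1   0   0   0   0   8   8   8   8   8   8   8   8
  2   0   0   0   0   8   8   8   8   8   9   9   9
  3   0   0  12  12  12  12  20  20  20  20  20  21
  4   0   0  12  12  12  12  20  20  20  20  20  25

25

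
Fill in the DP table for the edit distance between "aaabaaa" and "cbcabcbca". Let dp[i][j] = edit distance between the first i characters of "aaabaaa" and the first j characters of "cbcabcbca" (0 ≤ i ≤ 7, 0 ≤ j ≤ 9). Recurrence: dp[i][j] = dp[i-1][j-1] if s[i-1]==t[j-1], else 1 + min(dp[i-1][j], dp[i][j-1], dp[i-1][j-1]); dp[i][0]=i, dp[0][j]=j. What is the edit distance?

   ''  c  b  c  a  b  c  b  c  a
''  0  1  2  3  4  5  6  7  8  9
 a  1  1  2  3  3  4  5  6  7  8
 a  2  2  2  3  3  4  5  6  7  7
 a  3  3  3  3  3  4  5  6  7  7
 b  4  4  3  4  4  3  4  5  6  7
 a  5  5  4  4  4  4  4  5  6  6
 a  6  6  5  5  4  5  5  5  6  6
 a  7  7  6  6  5  5  6  6  6  6

6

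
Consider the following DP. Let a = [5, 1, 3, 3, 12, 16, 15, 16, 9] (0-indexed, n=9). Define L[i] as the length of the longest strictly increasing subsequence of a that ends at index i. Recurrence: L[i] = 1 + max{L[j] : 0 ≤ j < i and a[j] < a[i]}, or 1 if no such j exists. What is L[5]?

   i    0    1    2    3    4    5    6    7    8
a[i]    5    1    3    3   12   16   15   16    9
L[i]    1    1    2    2    3    4    4    5    3

4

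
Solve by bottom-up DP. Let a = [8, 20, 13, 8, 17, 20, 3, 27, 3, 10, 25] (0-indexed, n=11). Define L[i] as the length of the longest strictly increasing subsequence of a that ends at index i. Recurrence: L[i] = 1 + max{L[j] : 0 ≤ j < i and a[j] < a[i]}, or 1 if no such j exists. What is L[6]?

1

   i    0    1    2    3    4    5    6    7    8    9   10
a[i]    8   20   13    8   17   20    3   27    3   10   25
L[i]    1    2    2    1    3    4    1    5    1    2    5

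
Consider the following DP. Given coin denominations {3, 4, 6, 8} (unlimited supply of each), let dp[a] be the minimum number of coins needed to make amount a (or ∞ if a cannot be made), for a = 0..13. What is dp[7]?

 a  0  1  2  3  4  5  6  7  8  9 10 11 12 13
dp  0  -  -  1  1  -  1  2  1  2  2  2  2  3
(- denotes ∞ / unreachable)

2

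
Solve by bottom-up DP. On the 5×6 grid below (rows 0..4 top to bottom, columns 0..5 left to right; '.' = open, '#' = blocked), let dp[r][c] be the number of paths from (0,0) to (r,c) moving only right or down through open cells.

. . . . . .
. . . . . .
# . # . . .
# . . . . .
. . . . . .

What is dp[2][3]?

r\c   0   1   2   3   4   5
  0   1   1   1   1   1   1
  1   1   2   3   4   5   6
  2   0   2   0   4   9  15
  3   0   2   2   6  15  30
  4   0   2   4  10  25  55

4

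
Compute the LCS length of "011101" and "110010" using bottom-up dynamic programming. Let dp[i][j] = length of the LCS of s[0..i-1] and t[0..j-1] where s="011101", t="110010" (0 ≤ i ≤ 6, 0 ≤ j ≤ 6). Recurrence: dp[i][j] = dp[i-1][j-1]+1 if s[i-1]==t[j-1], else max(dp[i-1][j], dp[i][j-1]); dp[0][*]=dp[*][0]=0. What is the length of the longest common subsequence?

4

   ''  1  1  0  0  1  0
''  0  0  0  0  0  0  0
 0  0  0  0  1  1  1  1
 1  0  1  1  1  1  2  2
 1  0  1  2  2  2  2  2
 1  0  1  2  2  2  3  3
 0  0  1  2  3  3  3  4
 1  0  1  2  3  3  4  4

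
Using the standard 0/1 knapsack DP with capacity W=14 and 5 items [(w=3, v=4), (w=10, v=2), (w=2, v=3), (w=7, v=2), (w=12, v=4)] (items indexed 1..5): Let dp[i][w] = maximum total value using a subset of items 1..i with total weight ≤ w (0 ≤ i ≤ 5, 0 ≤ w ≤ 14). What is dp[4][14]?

i\w   0   1   2   3   4   5   6   7   8   9  10  11  12  13  14
  0   0   0   0   0   0   0   0   0   0   0   0   0   0   0   0
  1   0   0   0   4   4   4   4   4   4   4   4   4   4   4   4
  2   0   0   0   4   4   4   4   4   4   4   4   4   4   6   6
  3   0   0   3   4   4   7   7   7   7   7   7   7   7   7   7
  4   0   0   3   4   4   7   7   7   7   7   7   7   9   9   9
  5   0   0   3   4   4   7   7   7   7   7   7   7   9   9   9

9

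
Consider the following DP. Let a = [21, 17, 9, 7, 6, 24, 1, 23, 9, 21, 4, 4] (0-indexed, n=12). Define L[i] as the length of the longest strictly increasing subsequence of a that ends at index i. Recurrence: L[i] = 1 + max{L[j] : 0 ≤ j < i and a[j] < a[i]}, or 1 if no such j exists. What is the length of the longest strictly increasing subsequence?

3

   i    0    1    2    3    4    5    6    7    8    9   10   11
a[i]   21   17    9    7    6   24    1   23    9   21    4    4
L[i]    1    1    1    1    1    2    1    2    2    3    2    2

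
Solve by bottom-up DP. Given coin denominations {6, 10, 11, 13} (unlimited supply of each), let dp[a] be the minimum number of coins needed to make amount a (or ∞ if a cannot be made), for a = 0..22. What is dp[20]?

 a  0  1  2  3  4  5  6  7  8  9 10 11 12 13 14 15 16 17 18 19 20 21 22
dp  0  -  -  -  -  -  1  -  -  -  1  1  2  1  -  -  2  2  3  2  2  2  2
(- denotes ∞ / unreachable)

2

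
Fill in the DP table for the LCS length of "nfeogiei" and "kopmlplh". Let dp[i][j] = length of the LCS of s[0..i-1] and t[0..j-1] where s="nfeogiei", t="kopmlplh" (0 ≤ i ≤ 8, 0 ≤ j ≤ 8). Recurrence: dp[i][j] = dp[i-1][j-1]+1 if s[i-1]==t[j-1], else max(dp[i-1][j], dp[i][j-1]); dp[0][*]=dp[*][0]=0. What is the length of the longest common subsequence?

   ''  k  o  p  m  l  p  l  h
''  0  0  0  0  0  0  0  0  0
 n  0  0  0  0  0  0  0  0  0
 f  0  0  0  0  0  0  0  0  0
 e  0  0  0  0  0  0  0  0  0
 o  0  0  1  1  1  1  1  1  1
 g  0  0  1  1  1  1  1  1  1
 i  0  0  1  1  1  1  1  1  1
 e  0  0  1  1  1  1  1  1  1
 i  0  0  1  1  1  1  1  1  1

1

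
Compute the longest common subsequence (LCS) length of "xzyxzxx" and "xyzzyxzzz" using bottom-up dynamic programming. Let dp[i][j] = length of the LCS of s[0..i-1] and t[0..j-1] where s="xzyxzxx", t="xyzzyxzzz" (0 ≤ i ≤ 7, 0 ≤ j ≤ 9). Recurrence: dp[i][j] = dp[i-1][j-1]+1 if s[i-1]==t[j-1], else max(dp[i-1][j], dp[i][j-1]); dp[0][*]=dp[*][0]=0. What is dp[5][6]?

4

   ''  x  y  z  z  y  x  z  z  z
''  0  0  0  0  0  0  0  0  0  0
 x  0  1  1  1  1  1  1  1  1  1
 z  0  1  1  2  2  2  2  2  2  2
 y  0  1  2  2  2  3  3  3  3  3
 x  0  1  2  2  2  3  4  4  4  4
 z  0  1  2  3  3  3  4  5  5  5
 x  0  1  2  3  3  3  4  5  5  5
 x  0  1  2  3  3  3  4  5  5  5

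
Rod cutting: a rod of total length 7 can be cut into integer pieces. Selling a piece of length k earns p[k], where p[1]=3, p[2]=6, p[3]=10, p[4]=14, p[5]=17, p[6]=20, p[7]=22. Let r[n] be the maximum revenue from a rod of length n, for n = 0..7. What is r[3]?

10

   n    0    1    2    3    4    5    6    7
r[n]    0    3    6   10   14   17   20   24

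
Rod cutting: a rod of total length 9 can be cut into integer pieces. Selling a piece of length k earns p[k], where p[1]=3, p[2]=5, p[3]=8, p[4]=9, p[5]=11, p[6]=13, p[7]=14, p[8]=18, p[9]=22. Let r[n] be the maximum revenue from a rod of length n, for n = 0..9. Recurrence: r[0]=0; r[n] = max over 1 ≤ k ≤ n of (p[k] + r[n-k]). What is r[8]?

   n    0    1    2    3    4    5    6    7    8    9
r[n]    0    3    6    9   12   15   18   21   24   27

24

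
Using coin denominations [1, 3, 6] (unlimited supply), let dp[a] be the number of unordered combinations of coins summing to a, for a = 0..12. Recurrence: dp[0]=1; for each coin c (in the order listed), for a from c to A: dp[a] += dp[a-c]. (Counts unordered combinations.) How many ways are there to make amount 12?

after  coin     0     1     2     3     4     5     6     7     8     9    10    11    12
          1     1     1     1     1     1     1     1     1     1     1     1     1     1
          3     1     1     1     2     2     2     3     3     3     4     4     4     5
          6     1     1     1     2     2     2     4     4     4     6     6     6     9

9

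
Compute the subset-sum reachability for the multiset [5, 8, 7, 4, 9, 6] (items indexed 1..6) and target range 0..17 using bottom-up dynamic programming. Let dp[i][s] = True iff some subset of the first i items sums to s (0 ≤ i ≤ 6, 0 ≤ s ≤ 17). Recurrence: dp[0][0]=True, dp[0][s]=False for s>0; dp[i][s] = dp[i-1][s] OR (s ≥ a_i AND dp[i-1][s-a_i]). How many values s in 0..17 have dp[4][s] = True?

12

i\s   0   1   2   3   4   5   6   7   8   9  10  11  12  13  14  15  16  17
  0   T   F   F   F   F   F   F   F   F   F   F   F   F   F   F   F   F   F
  1   T   F   F   F   F   T   F   F   F   F   F   F   F   F   F   F   F   F
  2   T   F   F   F   F   T   F   F   T   F   F   F   F   T   F   F   F   F
  3   T   F   F   F   F   T   F   T   T   F   F   F   T   T   F   T   F   F
  4   T   F   F   F   T   T   F   T   T   T   F   T   T   T   F   T   T   T
  5   T   F   F   F   T   T   F   T   T   T   F   T   T   T   T   T   T   T
  6   T   F   F   F   T   T   T   T   T   T   T   T   T   T   T   T   T   T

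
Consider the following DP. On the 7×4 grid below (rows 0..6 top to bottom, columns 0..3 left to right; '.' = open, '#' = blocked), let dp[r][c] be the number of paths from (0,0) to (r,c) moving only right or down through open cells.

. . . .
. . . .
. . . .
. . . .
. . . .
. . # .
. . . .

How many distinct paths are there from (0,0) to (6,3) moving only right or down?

42

r\c   0   1   2   3
  0   1   1   1   1
  1   1   2   3   4
  2   1   3   6  10
  3   1   4  10  20
  4   1   5  15  35
  5   1   6   0  35
  6   1   7   7  42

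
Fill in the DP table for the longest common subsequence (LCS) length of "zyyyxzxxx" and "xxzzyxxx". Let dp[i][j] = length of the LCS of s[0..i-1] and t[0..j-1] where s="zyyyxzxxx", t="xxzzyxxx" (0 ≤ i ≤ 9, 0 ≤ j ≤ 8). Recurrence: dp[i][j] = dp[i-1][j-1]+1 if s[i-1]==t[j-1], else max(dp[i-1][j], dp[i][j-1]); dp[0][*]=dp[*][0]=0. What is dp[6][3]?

   ''  x  x  z  z  y  x  x  x
''  0  0  0  0  0  0  0  0  0
 z  0  0  0  1  1  1  1  1  1
 y  0  0  0  1  1  2  2  2  2
 y  0  0  0  1  1  2  2  2  2
 y  0  0  0  1  1  2  2  2  2
 x  0  1  1  1  1  2  3  3  3
 z  0  1  1  2  2  2  3  3  3
 x  0  1  2  2  2  2  3  4  4
 x  0  1  2  2  2  2  3  4  5
 x  0  1  2  2  2  2  3  4  5

2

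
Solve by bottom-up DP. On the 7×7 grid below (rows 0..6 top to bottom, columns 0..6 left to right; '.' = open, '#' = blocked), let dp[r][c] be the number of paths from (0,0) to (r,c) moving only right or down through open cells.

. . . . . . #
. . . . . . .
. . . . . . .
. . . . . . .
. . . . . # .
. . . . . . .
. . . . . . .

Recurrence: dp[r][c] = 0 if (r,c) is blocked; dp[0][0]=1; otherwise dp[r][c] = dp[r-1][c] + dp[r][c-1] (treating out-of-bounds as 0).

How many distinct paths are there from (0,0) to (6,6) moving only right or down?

r\c   0   1   2   3   4   5   6
  0   1   1   1   1   1   1   0
  1   1   2   3   4   5   6   6
  2   1   3   6  10  15  21  27
  3   1   4  10  20  35  56  83
  4   1   5  15  35  70   0  83
  5   1   6  21  56 126 126 209
  6   1   7  28  84 210 336 545

545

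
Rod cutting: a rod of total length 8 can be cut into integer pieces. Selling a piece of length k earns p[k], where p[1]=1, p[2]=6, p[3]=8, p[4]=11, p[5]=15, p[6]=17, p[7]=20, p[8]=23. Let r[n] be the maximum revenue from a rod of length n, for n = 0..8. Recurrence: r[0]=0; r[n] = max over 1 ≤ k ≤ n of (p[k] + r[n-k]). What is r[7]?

21

   n    0    1    2    3    4    5    6    7    8
r[n]    0    1    6    8   12   15   18   21   24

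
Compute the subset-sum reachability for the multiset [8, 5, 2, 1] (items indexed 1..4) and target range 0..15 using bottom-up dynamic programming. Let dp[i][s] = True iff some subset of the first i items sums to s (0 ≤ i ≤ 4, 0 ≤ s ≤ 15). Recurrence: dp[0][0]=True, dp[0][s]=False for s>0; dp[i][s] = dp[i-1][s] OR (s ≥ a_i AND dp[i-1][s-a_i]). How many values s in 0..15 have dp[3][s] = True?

8

i\s   0   1   2   3   4   5   6   7   8   9  10  11  12  13  14  15
  0   T   F   F   F   F   F   F   F   F   F   F   F   F   F   F   F
  1   T   F   F   F   F   F   F   F   T   F   F   F   F   F   F   F
  2   T   F   F   F   F   T   F   F   T   F   F   F   F   T   F   F
  3   T   F   T   F   F   T   F   T   T   F   T   F   F   T   F   T
  4   T   T   T   T   F   T   T   T   T   T   T   T   F   T   T   T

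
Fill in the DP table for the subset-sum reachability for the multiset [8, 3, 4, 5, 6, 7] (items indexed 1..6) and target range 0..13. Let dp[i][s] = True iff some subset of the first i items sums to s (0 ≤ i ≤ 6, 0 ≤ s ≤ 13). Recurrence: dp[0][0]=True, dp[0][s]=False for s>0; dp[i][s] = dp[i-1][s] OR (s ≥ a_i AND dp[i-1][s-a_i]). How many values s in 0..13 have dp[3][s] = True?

i\s   0   1   2   3   4   5   6   7   8   9  10  11  12  13
  0   T   F   F   F   F   F   F   F   F   F   F   F   F   F
  1   T   F   F   F   F   F   F   F   T   F   F   F   F   F
  2   T   F   F   T   F   F   F   F   T   F   F   T   F   F
  3   T   F   F   T   T   F   F   T   T   F   F   T   T   F
  4   T   F   F   T   T   T   F   T   T   T   F   T   T   T
  5   T   F   F   T   T   T   T   T   T   T   T   T   T   T
  6   T   F   F   T   T   T   T   T   T   T   T   T   T   T

7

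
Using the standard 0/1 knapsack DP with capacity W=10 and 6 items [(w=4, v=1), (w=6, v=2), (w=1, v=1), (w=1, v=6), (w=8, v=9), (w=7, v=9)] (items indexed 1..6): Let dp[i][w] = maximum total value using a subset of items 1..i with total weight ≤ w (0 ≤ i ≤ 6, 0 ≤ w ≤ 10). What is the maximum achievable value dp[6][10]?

16

i\w   0   1   2   3   4   5   6   7   8   9  10
  0   0   0   0   0   0   0   0   0   0   0   0
  1   0   0   0   0   1   1   1   1   1   1   1
  2   0   0   0   0   1   1   2   2   2   2   3
  3   0   1   1   1   1   2   2   3   3   3   3
  4   0   6   7   7   7   7   8   8   9   9   9
  5   0   6   7   7   7   7   8   8   9  15  16
  6   0   6   7   7   7   7   8   9  15  16  16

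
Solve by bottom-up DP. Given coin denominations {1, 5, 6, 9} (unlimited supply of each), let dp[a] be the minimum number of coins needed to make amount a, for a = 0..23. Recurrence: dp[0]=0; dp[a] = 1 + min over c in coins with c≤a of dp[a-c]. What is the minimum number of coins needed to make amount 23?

3

 a  0  1  2  3  4  5  6  7  8  9 10 11 12 13 14 15 16 17 18 19 20 21 22 23
dp  0  1  2  3  4  1  1  2  3  1  2  2  2  3  2  2  3  3  2  3  3  3  4  3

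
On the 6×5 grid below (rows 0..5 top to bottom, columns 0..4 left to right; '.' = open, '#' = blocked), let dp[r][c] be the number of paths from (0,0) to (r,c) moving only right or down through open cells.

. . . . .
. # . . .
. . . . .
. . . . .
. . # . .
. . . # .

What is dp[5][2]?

r\c   0   1   2   3   4
  0   1   1   1   1   1
  1   1   0   1   2   3
  2   1   1   2   4   7
  3   1   2   4   8  15
  4   1   3   0   8  23
  5   1   4   4   0  23

4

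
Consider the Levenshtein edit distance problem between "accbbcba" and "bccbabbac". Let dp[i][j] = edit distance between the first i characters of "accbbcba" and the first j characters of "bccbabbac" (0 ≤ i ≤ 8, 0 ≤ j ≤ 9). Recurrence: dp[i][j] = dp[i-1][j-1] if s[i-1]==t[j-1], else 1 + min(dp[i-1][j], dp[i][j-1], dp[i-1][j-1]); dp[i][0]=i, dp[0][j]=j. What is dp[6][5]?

   ''  b  c  c  b  a  b  b  a  c
''  0  1  2  3  4  5  6  7  8  9
 a  1  1  2  3  4  4  5  6  7  8
 c  2  2  1  2  3  4  5  6  7  7
 c  3  3  2  1  2  3  4  5  6  7
 b  4  3  3  2  1  2  3  4  5  6
 b  5  4  4  3  2  2  2  3  4  5
 c  6  5  4  4  3  3  3  3  4  4
 b  7  6  5  5  4  4  3  3  4  5
 a  8  7  6  6  5  4  4  4  3  4

3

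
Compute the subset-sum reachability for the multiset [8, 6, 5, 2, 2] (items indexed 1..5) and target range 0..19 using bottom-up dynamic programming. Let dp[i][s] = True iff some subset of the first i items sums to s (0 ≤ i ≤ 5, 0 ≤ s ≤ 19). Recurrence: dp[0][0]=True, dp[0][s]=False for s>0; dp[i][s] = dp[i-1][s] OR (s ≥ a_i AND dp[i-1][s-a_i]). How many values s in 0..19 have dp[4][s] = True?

13

i\s   0   1   2   3   4   5   6   7   8   9  10  11  12  13  14  15  16  17  18  19
  0   T   F   F   F   F   F   F   F   F   F   F   F   F   F   F   F   F   F   F   F
  1   T   F   F   F   F   F   F   F   T   F   F   F   F   F   F   F   F   F   F   F
  2   T   F   F   F   F   F   T   F   T   F   F   F   F   F   T   F   F   F   F   F
  3   T   F   F   F   F   T   T   F   T   F   F   T   F   T   T   F   F   F   F   T
  4   T   F   T   F   F   T   T   T   T   F   T   T   F   T   T   T   T   F   F   T
  5   T   F   T   F   T   T   T   T   T   T   T   T   T   T   T   T   T   T   T   T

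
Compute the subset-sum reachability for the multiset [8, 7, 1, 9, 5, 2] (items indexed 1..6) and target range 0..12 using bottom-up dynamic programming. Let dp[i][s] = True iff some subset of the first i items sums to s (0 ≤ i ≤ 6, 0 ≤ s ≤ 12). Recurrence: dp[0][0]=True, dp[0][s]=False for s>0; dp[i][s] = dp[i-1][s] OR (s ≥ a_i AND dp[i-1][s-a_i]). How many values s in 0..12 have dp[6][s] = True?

i\s   0   1   2   3   4   5   6   7   8   9  10  11  12
  0   T   F   F   F   F   F   F   F   F   F   F   F   F
  1   T   F   F   F   F   F   F   F   T   F   F   F   F
  2   T   F   F   F   F   F   F   T   T   F   F   F   F
  3   T   T   F   F   F   F   F   T   T   T   F   F   F
  4   T   T   F   F   F   F   F   T   T   T   T   F   F
  5   T   T   F   F   F   T   T   T   T   T   T   F   T
  6   T   T   T   T   F   T   T   T   T   T   T   T   T

12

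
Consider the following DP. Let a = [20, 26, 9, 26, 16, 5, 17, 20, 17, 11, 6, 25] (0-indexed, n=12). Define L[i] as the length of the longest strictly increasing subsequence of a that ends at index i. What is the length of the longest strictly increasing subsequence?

   i    0    1    2    3    4    5    6    7    8    9   10   11
a[i]   20   26    9   26   16    5   17   20   17   11    6   25
L[i]    1    2    1    2    2    1    3    4    3    2    2    5

5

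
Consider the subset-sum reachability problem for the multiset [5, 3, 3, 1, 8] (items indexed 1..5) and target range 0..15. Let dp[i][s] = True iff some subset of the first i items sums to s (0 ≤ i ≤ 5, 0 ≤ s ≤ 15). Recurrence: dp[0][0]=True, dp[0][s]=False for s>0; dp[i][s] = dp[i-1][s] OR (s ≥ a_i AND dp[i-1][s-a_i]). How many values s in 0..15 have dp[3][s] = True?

i\s   0   1   2   3   4   5   6   7   8   9  10  11  12  13  14  15
  0   T   F   F   F   F   F   F   F   F   F   F   F   F   F   F   F
  1   T   F   F   F   F   T   F   F   F   F   F   F   F   F   F   F
  2   T   F   F   T   F   T   F   F   T   F   F   F   F   F   F   F
  3   T   F   F   T   F   T   T   F   T   F   F   T   F   F   F   F
  4   T   T   F   T   T   T   T   T   T   T   F   T   T   F   F   F
  5   T   T   F   T   T   T   T   T   T   T   F   T   T   T   T   T

6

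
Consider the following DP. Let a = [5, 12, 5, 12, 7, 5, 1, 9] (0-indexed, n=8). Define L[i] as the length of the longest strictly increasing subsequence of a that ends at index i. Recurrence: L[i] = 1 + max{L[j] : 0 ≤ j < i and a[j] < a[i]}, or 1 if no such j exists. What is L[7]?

3

   i    0    1    2    3    4    5    6    7
a[i]    5   12    5   12    7    5    1    9
L[i]    1    2    1    2    2    1    1    3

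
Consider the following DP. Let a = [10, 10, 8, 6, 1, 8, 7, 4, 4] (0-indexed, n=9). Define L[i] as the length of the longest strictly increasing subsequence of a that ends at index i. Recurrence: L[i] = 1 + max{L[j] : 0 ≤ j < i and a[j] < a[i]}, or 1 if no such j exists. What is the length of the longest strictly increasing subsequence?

   i    0    1    2    3    4    5    6    7    8
a[i]   10   10    8    6    1    8    7    4    4
L[i]    1    1    1    1    1    2    2    2    2

2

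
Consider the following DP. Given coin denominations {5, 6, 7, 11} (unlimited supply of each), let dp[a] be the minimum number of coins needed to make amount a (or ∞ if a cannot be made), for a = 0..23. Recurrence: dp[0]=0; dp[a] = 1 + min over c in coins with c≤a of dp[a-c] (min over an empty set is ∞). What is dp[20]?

3

 a  0  1  2  3  4  5  6  7  8  9 10 11 12 13 14 15 16 17 18 19 20 21 22 23
dp  0  -  -  -  -  1  1  1  -  -  2  1  2  2  2  3  2  2  2  3  3  3  2  3
(- denotes ∞ / unreachable)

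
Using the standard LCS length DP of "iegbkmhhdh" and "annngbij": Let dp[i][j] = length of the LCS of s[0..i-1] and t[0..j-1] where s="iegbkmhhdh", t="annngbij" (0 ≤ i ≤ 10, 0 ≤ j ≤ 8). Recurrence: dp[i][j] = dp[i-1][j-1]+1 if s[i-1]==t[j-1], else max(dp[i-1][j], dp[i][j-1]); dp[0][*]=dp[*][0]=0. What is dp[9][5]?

   ''  a  n  n  n  g  b  i  j
''  0  0  0  0  0  0  0  0  0
 i  0  0  0  0  0  0  0  1  1
 e  0  0  0  0  0  0  0  1  1
 g  0  0  0  0  0  1  1  1  1
 b  0  0  0  0  0  1  2  2  2
 k  0  0  0  0  0  1  2  2  2
 m  0  0  0  0  0  1  2  2  2
 h  0  0  0  0  0  1  2  2  2
 h  0  0  0  0  0  1  2  2  2
 d  0  0  0  0  0  1  2  2  2
 h  0  0  0  0  0  1  2  2  2

1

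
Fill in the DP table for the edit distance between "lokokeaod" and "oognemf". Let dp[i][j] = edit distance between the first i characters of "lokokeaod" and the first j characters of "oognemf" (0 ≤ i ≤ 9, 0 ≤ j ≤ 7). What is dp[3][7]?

   ''  o  o  g  n  e  m  f
''  0  1  2  3  4  5  6  7
 l  1  1  2  3  4  5  6  7
 o  2  1  1  2  3  4  5  6
 k  3  2  2  2  3  4  5  6
 o  4  3  2  3  3  4  5  6
 k  5  4  3  3  4  4  5  6
 e  6  5  4  4  4  4  5  6
 a  7  6  5  5  5  5  5  6
 o  8  7  6  6  6  6  6  6
 d  9  8  7  7  7  7  7  7

6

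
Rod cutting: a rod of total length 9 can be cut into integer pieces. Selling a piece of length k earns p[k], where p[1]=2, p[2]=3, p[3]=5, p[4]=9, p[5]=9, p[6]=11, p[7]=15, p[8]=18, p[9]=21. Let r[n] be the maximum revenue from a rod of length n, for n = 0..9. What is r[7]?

   n    0    1    2    3    4    5    6    7    8    9
r[n]    0    2    4    6    9   11   13   15   18   21

15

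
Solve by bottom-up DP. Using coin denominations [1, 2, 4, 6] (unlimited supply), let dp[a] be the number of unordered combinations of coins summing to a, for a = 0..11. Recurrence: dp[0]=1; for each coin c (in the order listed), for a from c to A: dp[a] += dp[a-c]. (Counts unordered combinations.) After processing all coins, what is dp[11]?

after  coin     0     1     2     3     4     5     6     7     8     9    10    11
          1     1     1     1     1     1     1     1     1     1     1     1     1
          2     1     1     2     2     3     3     4     4     5     5     6     6
          4     1     1     2     2     4     4     6     6     9     9    12    12
          6     1     1     2     2     4     4     7     7    11    11    16    16

16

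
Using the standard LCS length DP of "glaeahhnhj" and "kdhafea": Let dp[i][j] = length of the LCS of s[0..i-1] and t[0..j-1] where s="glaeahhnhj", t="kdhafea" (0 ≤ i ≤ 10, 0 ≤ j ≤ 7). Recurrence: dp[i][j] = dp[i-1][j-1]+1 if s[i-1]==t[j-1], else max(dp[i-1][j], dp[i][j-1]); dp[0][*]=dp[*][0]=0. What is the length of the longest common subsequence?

   ''  k  d  h  a  f  e  a
''  0  0  0  0  0  0  0  0
 g  0  0  0  0  0  0  0  0
 l  0  0  0  0  0  0  0  0
 a  0  0  0  0  1  1  1  1
 e  0  0  0  0  1  1  2  2
 a  0  0  0  0  1  1  2  3
 h  0  0  0  1  1  1  2  3
 h  0  0  0  1  1  1  2  3
 n  0  0  0  1  1  1  2  3
 h  0  0  0  1  1  1  2  3
 j  0  0  0  1  1  1  2  3

3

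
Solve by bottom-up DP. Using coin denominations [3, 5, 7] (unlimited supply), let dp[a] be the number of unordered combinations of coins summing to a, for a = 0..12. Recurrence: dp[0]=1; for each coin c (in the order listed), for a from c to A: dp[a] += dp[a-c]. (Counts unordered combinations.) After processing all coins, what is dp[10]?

after  coin     0     1     2     3     4     5     6     7     8     9    10    11    12
          3     1     0     0     1     0     0     1     0     0     1     0     0     1
          5     1     0     0     1     0     1     1     0     1     1     1     1     1
          7     1     0     0     1     0     1     1     1     1     1     2     1     2

2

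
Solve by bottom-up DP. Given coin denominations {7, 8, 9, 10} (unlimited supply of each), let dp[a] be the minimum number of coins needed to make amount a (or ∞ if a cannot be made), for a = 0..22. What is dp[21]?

 a  0  1  2  3  4  5  6  7  8  9 10 11 12 13 14 15 16 17 18 19 20 21 22
dp  0  -  -  -  -  -  -  1  1  1  1  -  -  -  2  2  2  2  2  2  2  3  3
(- denotes ∞ / unreachable)

3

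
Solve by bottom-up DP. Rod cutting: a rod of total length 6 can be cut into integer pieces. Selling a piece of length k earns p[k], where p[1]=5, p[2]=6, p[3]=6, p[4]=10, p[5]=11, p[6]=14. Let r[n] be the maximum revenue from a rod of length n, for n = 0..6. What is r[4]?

20

   n    0    1    2    3    4    5    6
r[n]    0    5   10   15   20   25   30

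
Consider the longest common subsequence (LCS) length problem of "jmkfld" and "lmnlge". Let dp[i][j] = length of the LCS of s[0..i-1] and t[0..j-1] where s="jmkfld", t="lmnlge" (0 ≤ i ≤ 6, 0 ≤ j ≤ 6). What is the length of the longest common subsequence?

2

   ''  l  m  n  l  g  e
''  0  0  0  0  0  0  0
 j  0  0  0  0  0  0  0
 m  0  0  1  1  1  1  1
 k  0  0  1  1  1  1  1
 f  0  0  1  1  1  1  1
 l  0  1  1  1  2  2  2
 d  0  1  1  1  2  2  2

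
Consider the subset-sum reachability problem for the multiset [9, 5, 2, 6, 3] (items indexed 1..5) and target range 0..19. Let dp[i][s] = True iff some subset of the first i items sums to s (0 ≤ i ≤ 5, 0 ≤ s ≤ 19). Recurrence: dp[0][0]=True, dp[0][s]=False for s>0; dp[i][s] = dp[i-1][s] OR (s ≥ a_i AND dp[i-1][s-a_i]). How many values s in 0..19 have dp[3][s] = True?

i\s   0   1   2   3   4   5   6   7   8   9  10  11  12  13  14  15  16  17  18  19
  0   T   F   F   F   F   F   F   F   F   F   F   F   F   F   F   F   F   F   F   F
  1   T   F   F   F   F   F   F   F   F   T   F   F   F   F   F   F   F   F   F   F
  2   T   F   F   F   F   T   F   F   F   T   F   F   F   F   T   F   F   F   F   F
  3   T   F   T   F   F   T   F   T   F   T   F   T   F   F   T   F   T   F   F   F
  4   T   F   T   F   F   T   T   T   T   T   F   T   F   T   T   T   T   T   F   F
  5   T   F   T   T   F   T   T   T   T   T   T   T   T   T   T   T   T   T   T   T

8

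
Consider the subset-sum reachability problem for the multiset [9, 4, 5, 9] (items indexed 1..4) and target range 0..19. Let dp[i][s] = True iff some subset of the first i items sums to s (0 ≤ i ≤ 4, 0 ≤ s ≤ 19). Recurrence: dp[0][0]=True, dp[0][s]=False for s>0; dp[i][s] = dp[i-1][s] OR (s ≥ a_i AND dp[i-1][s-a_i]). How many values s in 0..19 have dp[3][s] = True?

i\s   0   1   2   3   4   5   6   7   8   9  10  11  12  13  14  15  16  17  18  19
  0   T   F   F   F   F   F   F   F   F   F   F   F   F   F   F   F   F   F   F   F
  1   T   F   F   F   F   F   F   F   F   T   F   F   F   F   F   F   F   F   F   F
  2   T   F   F   F   T   F   F   F   F   T   F   F   F   T   F   F   F   F   F   F
  3   T   F   F   F   T   T   F   F   F   T   F   F   F   T   T   F   F   F   T   F
  4   T   F   F   F   T   T   F   F   F   T   F   F   F   T   T   F   F   F   T   F

7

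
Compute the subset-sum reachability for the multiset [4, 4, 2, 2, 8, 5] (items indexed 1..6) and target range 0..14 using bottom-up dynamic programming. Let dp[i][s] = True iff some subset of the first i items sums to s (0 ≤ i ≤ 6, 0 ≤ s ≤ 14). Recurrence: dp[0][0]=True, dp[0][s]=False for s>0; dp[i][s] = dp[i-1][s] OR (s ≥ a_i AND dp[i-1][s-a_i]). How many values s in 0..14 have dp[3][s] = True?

i\s   0   1   2   3   4   5   6   7   8   9  10  11  12  13  14
  0   T   F   F   F   F   F   F   F   F   F   F   F   F   F   F
  1   T   F   F   F   T   F   F   F   F   F   F   F   F   F   F
  2   T   F   F   F   T   F   F   F   T   F   F   F   F   F   F
  3   T   F   T   F   T   F   T   F   T   F   T   F   F   F   F
  4   T   F   T   F   T   F   T   F   T   F   T   F   T   F   F
  5   T   F   T   F   T   F   T   F   T   F   T   F   T   F   T
  6   T   F   T   F   T   T   T   T   T   T   T   T   T   T   T

6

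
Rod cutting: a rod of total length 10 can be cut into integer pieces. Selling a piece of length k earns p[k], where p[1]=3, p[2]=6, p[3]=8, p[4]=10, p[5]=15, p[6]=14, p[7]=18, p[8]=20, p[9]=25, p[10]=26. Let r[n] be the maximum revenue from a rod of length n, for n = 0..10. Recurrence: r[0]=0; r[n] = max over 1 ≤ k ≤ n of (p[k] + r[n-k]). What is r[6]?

18

   n    0    1    2    3    4    5    6    7    8    9   10
r[n]    0    3    6    9   12   15   18   21   24   27   30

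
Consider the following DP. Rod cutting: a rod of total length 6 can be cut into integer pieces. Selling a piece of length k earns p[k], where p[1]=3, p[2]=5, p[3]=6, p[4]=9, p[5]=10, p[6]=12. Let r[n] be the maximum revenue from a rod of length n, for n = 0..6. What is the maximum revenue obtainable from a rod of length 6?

18

   n    0    1    2    3    4    5    6
r[n]    0    3    6    9   12   15   18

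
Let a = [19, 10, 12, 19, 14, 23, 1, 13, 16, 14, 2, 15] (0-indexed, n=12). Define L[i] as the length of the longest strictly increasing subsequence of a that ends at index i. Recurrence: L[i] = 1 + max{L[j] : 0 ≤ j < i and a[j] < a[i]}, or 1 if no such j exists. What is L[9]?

   i    0    1    2    3    4    5    6    7    8    9   10   11
a[i]   19   10   12   19   14   23    1   13   16   14    2   15
L[i]    1    1    2    3    3    4    1    3    4    4    2    5

4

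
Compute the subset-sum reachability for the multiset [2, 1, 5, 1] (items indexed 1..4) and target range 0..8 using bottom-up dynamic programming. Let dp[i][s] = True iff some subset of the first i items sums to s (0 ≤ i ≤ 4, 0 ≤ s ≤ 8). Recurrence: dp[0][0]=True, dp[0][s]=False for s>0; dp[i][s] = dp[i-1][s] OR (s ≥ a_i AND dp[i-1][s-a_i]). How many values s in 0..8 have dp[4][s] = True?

i\s   0   1   2   3   4   5   6   7   8
  0   T   F   F   F   F   F   F   F   F
  1   T   F   T   F   F   F   F   F   F
  2   T   T   T   T   F   F   F   F   F
  3   T   T   T   T   F   T   T   T   T
  4   T   T   T   T   T   T   T   T   T

9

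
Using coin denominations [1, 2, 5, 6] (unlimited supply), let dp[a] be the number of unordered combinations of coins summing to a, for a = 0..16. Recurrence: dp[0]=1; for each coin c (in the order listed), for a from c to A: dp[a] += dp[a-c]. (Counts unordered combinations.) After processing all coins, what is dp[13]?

21

after  coin     0     1     2     3     4     5     6     7     8     9    10    11    12    13    14    15    16
          1     1     1     1     1     1     1     1     1     1     1     1     1     1     1     1     1     1
          2     1     1     2     2     3     3     4     4     5     5     6     6     7     7     8     8     9
          5     1     1     2     2     3     4     5     6     7     8    10    11    13    14    16    18    20
          6     1     1     2     2     3     4     6     7     9    10    13    15    19    21    25    28    33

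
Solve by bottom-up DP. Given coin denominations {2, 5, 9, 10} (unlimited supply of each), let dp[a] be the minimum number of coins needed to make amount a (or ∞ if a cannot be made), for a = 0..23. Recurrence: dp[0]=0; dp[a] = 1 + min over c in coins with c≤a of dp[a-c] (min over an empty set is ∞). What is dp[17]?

 a  0  1  2  3  4  5  6  7  8  9 10 11 12 13 14 15 16 17 18 19 20 21 22 23
dp  0  -  1  -  2  1  3  2  4  1  1  2  2  3  2  2  3  3  2  2  2  3  3  3
(- denotes ∞ / unreachable)

3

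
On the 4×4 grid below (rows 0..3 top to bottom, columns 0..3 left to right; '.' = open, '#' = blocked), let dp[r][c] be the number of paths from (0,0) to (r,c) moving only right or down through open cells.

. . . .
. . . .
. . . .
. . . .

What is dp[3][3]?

r\c   0   1   2   3
  0   1   1   1   1
  1   1   2   3   4
  2   1   3   6  10
  3   1   4  10  20

20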